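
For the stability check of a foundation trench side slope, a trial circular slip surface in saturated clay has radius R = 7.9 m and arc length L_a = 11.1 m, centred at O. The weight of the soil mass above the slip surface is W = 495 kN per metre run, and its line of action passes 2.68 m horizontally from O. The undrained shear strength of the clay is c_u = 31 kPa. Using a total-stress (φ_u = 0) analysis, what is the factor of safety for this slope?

FS = 2.05

Taking moments about the centre O, the resisting moment is provided by the undrained shear strength acting along the arc:
M_R = c_u·L_a·R = 31·11.10·7.9 = 2718.4 kN·m/m
M_D = W·d = 495·2.68 = 1326.6 kN·m/m
FS = M_R / M_D = 2718.4 / 1326.6 = 2.049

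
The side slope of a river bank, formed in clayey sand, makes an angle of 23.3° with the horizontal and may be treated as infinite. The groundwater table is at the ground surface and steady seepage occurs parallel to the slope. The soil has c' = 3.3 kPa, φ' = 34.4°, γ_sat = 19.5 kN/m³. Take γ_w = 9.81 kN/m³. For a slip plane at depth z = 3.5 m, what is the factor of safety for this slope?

FS = 0.92

With seepage parallel to the slope and the water table at the surface, the effective normal stress on the slip plane uses the buoyant unit weight γ' = γ_sat − γ_w while the driving shear stress uses γ_sat:
FS = [c' + γ' z cos²β tanφ'] / [γ_sat z sinβ cosβ]
γ' = 19.5 − 9.81 = 9.69 kN/m³
Numerator = 3.3 + 9.69·3.5·cos²23.3°·tan34.4° = 3.3 + 9.69·3.5·0.8435·0.6847 = 22.889 kPa
Denominator = 19.5·3.5·sin23.3°·cos23.3° = 19.5·3.5·0.3955·0.9184 = 24.794 kPa
FS = 22.889 / 24.794 = 0.923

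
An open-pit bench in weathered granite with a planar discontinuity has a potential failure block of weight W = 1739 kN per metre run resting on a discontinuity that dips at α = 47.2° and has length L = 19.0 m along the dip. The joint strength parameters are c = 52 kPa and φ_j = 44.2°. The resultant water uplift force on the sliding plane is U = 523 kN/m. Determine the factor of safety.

FS = 1.28

Resolving the block weight along and normal to the plane and applying the Mohr–Coulomb strength on the joint:
N' = W cosα − U = 1739·cos47.2° − 523 = 658.5 kN/m
Driving force T = W sinα = 1739·sin47.2° = 1276.0 kN/m
Resisting force R = c·L + N'·tanφ_j = 52·19.0 + 658.5·tan44.2° = 988.0 + 640.4 = 1628.4 kN/m
FS = R / T = 1628.4 / 1276.0 = 1.276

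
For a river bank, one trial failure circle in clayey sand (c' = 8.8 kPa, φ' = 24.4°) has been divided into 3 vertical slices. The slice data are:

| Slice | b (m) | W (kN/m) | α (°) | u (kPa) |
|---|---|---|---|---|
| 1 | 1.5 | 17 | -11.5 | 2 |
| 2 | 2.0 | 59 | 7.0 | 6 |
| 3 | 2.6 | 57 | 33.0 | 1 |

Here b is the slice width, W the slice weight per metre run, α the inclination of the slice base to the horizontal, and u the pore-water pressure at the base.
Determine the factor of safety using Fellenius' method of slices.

FS = 3.04

Ordinary method of slices: FS = Σ[c'·Δl_i + (W_i cosα_i − u_i·Δl_i)·tanφ'] / Σ W_i sinα_i, with Δl_i = b_i / cosα_i.
Slice 1: Δl = 1.5/cos(-11.5°) = 1.531 m; N'_1 = 17·cos(-11.5°) − 2·1.531 = 13.6; c'Δl = 13.47; W sinα = -3.4
Slice 2: Δl = 2.0/cos7.0° = 2.015 m; N'_2 = 59·cos7.0° − 6·2.015 = 46.5; c'Δl = 17.73; W sinα = 7.2
Slice 3: Δl = 2.6/cos33.0° = 3.100 m; N'_3 = 57·cos33.0° − 1·3.100 = 44.7; c'Δl = 27.28; W sinα = 31.0
Σc'Δl = 58.5 kN/m; ΣN' = 104.8 kN/m; ΣW sinα = 34.8 kN/m
Resisting = 58.5 + 104.8·tan24.4° = 58.5 + 47.5 = 106.0 kN/m
FS = 106.0 / 34.8 = 3.042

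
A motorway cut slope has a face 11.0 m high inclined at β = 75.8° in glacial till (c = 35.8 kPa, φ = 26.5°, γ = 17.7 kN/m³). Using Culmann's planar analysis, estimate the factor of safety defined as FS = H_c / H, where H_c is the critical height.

FS = 1.83

H_c = (4c/γ) · sinβ cosφ / [1 − cos(β − φ)]
    = (4·35.8/17.7) · sin75.8°·cos26.5° / [1 − cos49.3°]
    = 8.090 · 0.8676 / 0.3479 = 20.18 m
FS = H_c / H = 20.18 / 11.0 = 1.834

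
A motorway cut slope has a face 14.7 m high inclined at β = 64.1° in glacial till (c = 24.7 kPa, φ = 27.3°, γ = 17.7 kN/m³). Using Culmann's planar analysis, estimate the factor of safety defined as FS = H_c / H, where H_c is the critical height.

FS = 1.52

H_c = (4c/γ) · sinβ cosφ / [1 − cos(β − φ)]
    = (4·24.7/17.7) · sin64.1°·cos27.3° / [1 − cos36.8°]
    = 5.582 · 0.7994 / 0.1993 = 22.39 m
FS = H_c / H = 22.39 / 14.7 = 1.523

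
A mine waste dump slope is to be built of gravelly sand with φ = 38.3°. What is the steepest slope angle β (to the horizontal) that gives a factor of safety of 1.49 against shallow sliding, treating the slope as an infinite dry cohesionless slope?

For an infinite dry cohesionless slope FS = tanφ/tanβ, so tanβ = tanφ / FS.
tanβ = tan38.3° / 1.49 = 0.7898 / 1.49 = 0.5300
β = arctan(0.5300) = 27.93°

β = 27.9°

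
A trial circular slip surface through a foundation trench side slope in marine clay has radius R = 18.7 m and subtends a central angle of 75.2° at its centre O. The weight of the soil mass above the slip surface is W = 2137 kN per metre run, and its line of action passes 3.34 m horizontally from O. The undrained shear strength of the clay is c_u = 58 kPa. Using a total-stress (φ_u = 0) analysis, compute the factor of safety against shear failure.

Taking moments about the centre O, the resisting moment is provided by the undrained shear strength acting along the arc:
Arc length L_a = R·θ = 18.7·(75.2°·π/180) = 18.7·1.3125 = 24.54 m
M_R = c_u·L_a·R = 58·24.54·18.7 = 26619.9 kN·m/m
M_D = W·d = 2137·3.34 = 7137.6 kN·m/m
FS = M_R / M_D = 26619.9 / 7137.6 = 3.730

FS = 3.73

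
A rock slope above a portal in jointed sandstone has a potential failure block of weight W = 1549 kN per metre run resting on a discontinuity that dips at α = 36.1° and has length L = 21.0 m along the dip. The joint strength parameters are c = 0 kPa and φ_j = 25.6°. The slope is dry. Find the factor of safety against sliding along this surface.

FS = 0.66

Resolving the block weight along and normal to the plane and applying the Mohr–Coulomb strength on the joint:
N' = W cosα = 1549·cos36.1° = 1251.6 kN/m
Driving force T = W sinα = 1549·sin36.1° = 912.7 kN/m
Resisting force R = c·L + N'·tanφ_j = 0·21.0 + 1251.6·tan25.6° = 0.0 + 599.7 = 599.7 kN/m
FS = R / T = 599.7 / 912.7 = 0.657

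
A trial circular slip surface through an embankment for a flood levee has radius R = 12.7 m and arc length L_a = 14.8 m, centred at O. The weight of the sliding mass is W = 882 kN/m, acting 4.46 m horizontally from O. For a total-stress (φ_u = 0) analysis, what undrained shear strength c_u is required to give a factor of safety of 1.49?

c_u = 31.2 kPa

FS = c_u·L_a·R / (W·d), so c_u = FS·W·d / (L_a·R).
c_u = 1.49·882·4.46 / (14.80·12.7) = 5861.2 / 187.96 = 31.18 kPa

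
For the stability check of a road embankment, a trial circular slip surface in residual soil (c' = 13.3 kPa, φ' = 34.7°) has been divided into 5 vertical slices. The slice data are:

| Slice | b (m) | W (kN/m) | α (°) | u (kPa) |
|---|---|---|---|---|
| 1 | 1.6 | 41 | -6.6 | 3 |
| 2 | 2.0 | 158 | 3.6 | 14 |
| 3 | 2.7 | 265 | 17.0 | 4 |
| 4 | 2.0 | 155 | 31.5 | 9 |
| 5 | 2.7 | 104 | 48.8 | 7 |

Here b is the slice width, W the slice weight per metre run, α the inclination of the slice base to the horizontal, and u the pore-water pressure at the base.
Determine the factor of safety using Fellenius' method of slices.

Ordinary method of slices: FS = Σ[c'·Δl_i + (W_i cosα_i − u_i·Δl_i)·tanφ'] / Σ W_i sinα_i, with Δl_i = b_i / cosα_i.
Slice 1: Δl = 1.6/cos(-6.6°) = 1.611 m; N'_1 = 41·cos(-6.6°) − 3·1.611 = 35.9; c'Δl = 21.42; W sinα = -4.7
Slice 2: Δl = 2.0/cos3.6° = 2.004 m; N'_2 = 158·cos3.6° − 14·2.004 = 129.6; c'Δl = 26.65; W sinα = 9.9
Slice 3: Δl = 2.7/cos17.0° = 2.823 m; N'_3 = 265·cos17.0° − 4·2.823 = 242.1; c'Δl = 37.55; W sinα = 77.5
Slice 4: Δl = 2.0/cos31.5° = 2.346 m; N'_4 = 155·cos31.5° − 9·2.346 = 111.0; c'Δl = 31.20; W sinα = 81.0
Slice 5: Δl = 2.7/cos48.8° = 4.099 m; N'_5 = 104·cos48.8° − 7·4.099 = 39.8; c'Δl = 54.52; W sinα = 78.3
Σc'Δl = 171.3 kN/m; ΣN' = 558.5 kN/m; ΣW sinα = 241.9 kN/m
Resisting = 171.3 + 558.5·tan34.7° = 171.3 + 386.7 = 558.1 kN/m
FS = 558.1 / 241.9 = 2.307

FS = 2.31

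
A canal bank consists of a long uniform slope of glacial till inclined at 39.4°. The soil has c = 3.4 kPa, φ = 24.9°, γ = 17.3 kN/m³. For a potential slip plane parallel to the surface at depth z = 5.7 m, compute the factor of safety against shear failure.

FS = 0.64

For an infinite slope with a slip plane parallel to the surface (no pore pressure): FS = [c + γz cos²β tanφ] / [γz sinβ cosβ].
γz = 17.3·5.7 = 98.61 kN/m²
Numerator = 3.4 + 98.61·cos²39.4°·tan24.9° = 3.4 + 98.61·0.5971·0.4642 = 30.732 kPa
Denominator = 98.61·sin39.4°·cos39.4° = 98.61·0.6347·0.7727 = 48.366 kPa
FS = 30.732 / 48.366 = 0.635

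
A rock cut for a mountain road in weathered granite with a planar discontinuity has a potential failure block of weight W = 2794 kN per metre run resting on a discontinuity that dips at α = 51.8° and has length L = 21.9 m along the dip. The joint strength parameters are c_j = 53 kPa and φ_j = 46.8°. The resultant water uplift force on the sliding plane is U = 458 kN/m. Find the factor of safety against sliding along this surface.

FS = 1.14

Resolving the block weight along and normal to the plane and applying the Mohr–Coulomb strength on the joint:
N' = W cosα − U = 2794·cos51.8° − 458 = 1269.8 kN/m
Driving force T = W sinα = 2794·sin51.8° = 2195.7 kN/m
Resisting force R = c_j·L + N'·tanφ_j = 53·21.9 + 1269.8·tan46.8° = 1160.7 + 1352.2 = 2512.9 kN/m
FS = R / T = 2512.9 / 2195.7 = 1.144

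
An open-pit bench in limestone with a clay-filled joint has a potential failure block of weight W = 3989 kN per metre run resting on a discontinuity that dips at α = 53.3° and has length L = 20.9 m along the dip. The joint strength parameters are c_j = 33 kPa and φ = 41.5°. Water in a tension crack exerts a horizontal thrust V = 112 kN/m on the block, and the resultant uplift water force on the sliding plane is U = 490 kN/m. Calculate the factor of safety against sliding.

Resolving the block weight along and normal to the plane and applying the Mohr–Coulomb strength on the joint:
N' = W cosα − U − V sinα = 3989·cos53.3° − 490 − 112·sin53.3° = 1804.1 kN/m
Driving force T = W sinα + V cosα = 3989·sin53.3° + 112·cos53.3° = 3265.2 kN/m
Resisting force R = c_j·L + N'·tanφ = 33·20.9 + 1804.1·tan41.5° = 689.7 + 1596.2 = 2285.9 kN/m
FS = R / T = 2285.9 / 3265.2 = 0.700

FS = 0.70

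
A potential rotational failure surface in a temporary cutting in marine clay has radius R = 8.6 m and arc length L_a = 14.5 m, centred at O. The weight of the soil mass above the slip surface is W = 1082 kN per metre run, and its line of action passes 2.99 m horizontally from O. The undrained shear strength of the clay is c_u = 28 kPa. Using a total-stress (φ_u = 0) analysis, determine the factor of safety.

Taking moments about the centre O, the resisting moment is provided by the undrained shear strength acting along the arc:
M_R = c_u·L_a·R = 28·14.50·8.6 = 3491.6 kN·m/m
M_D = W·d = 1082·2.99 = 3235.2 kN·m/m
FS = M_R / M_D = 3491.6 / 3235.2 = 1.079

FS = 1.08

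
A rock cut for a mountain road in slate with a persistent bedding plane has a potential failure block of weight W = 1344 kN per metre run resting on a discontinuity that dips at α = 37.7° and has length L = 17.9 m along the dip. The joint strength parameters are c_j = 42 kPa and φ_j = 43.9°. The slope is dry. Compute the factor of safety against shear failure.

Resolving the block weight along and normal to the plane and applying the Mohr–Coulomb strength on the joint:
N' = W cosα = 1344·cos37.7° = 1063.4 kN/m
Driving force T = W sinα = 1344·sin37.7° = 821.9 kN/m
Resisting force R = c_j·L + N'·tanφ_j = 42·17.9 + 1063.4·tan43.9° = 751.8 + 1023.3 = 1775.1 kN/m
FS = R / T = 1775.1 / 821.9 = 2.160

FS = 2.16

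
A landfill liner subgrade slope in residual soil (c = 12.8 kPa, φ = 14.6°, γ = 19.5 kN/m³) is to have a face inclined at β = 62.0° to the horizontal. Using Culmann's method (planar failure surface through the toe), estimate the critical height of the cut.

H_c = 6.94 m

Culmann's analysis gives the critical failure plane at α_cr = (β + φ)/2 = (62.0 + 14.6)/2 = 38.3°, and the critical height
H_c = (4c/γ) · sinβ cosφ / [1 − cos(β − φ)]
    = (4·12.8/19.5) · sin62.0°·cos14.6° / [1 − cos(47.4°)]
    = 2.626 · 0.8829·0.9677 / [1 − 0.6769]
    = 2.626 · 0.8544 / 0.3231
    = 6.94 m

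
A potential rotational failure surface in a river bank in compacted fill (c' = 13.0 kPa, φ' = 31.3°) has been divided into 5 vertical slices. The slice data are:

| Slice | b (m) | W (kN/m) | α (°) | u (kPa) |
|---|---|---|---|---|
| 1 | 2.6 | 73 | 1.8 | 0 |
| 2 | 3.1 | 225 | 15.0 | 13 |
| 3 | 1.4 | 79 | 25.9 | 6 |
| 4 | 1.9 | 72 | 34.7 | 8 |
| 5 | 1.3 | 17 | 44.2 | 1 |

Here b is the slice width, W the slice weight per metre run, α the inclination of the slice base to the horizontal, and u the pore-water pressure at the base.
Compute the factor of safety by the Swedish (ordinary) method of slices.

Ordinary method of slices: FS = Σ[c'·Δl_i + (W_i cosα_i − u_i·Δl_i)·tanφ'] / Σ W_i sinα_i, with Δl_i = b_i / cosα_i.
Slice 1: Δl = 2.6/cos1.8° = 2.601 m; N'_1 = 73·cos1.8° − 0·2.601 = 73.0; c'Δl = 33.82; W sinα = 2.3
Slice 2: Δl = 3.1/cos15.0° = 3.209 m; N'_2 = 225·cos15.0° − 13·3.209 = 175.6; c'Δl = 41.72; W sinα = 58.2
Slice 3: Δl = 1.4/cos25.9° = 1.556 m; N'_3 = 79·cos25.9° − 6·1.556 = 61.7; c'Δl = 20.23; W sinα = 34.5
Slice 4: Δl = 1.9/cos34.7° = 2.311 m; N'_4 = 72·cos34.7° − 8·2.311 = 40.7; c'Δl = 30.04; W sinα = 41.0
Slice 5: Δl = 1.3/cos44.2° = 1.813 m; N'_5 = 17·cos44.2° − 1·1.813 = 10.4; c'Δl = 23.57; W sinα = 11.9
Σc'Δl = 149.4 kN/m; ΣN' = 361.4 kN/m; ΣW sinα = 147.9 kN/m
Resisting = 149.4 + 361.4·tan31.3° = 149.4 + 219.7 = 369.1 kN/m
FS = 369.1 / 147.9 = 2.496

FS = 2.50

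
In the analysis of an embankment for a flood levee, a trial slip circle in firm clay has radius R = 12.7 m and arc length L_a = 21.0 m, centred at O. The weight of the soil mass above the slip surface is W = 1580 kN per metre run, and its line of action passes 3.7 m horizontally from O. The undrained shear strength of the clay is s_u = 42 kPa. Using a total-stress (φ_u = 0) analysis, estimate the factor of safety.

FS = 1.92

Taking moments about the centre O, the resisting moment is provided by the undrained shear strength acting along the arc:
M_R = s_u·L_a·R = 42·21.00·12.7 = 11201.4 kN·m/m
M_D = W·d = 1580·3.7 = 5846.0 kN·m/m
FS = M_R / M_D = 11201.4 / 5846.0 = 1.916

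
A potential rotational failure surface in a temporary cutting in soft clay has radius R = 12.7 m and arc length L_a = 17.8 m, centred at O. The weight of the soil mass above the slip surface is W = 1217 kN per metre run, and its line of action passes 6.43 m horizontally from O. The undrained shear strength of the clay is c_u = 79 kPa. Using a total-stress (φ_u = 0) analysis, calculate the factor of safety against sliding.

FS = 2.28

Taking moments about the centre O, the resisting moment is provided by the undrained shear strength acting along the arc:
M_R = c_u·L_a·R = 79·17.80·12.7 = 17858.7 kN·m/m
M_D = W·d = 1217·6.43 = 7825.3 kN·m/m
FS = M_R / M_D = 17858.7 / 7825.3 = 2.282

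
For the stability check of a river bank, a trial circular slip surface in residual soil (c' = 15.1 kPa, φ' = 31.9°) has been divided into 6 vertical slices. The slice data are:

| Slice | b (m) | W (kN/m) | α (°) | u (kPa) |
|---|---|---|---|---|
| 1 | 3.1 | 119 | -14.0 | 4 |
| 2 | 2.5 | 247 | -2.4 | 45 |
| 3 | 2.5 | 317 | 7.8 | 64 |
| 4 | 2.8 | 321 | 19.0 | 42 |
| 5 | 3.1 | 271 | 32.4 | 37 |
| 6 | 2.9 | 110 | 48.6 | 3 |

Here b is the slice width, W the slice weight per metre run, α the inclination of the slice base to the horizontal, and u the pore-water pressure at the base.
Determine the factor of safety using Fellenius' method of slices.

FS = 2.20

Ordinary method of slices: FS = Σ[c'·Δl_i + (W_i cosα_i − u_i·Δl_i)·tanφ'] / Σ W_i sinα_i, with Δl_i = b_i / cosα_i.
Slice 1: Δl = 3.1/cos(-14.0°) = 3.195 m; N'_1 = 119·cos(-14.0°) − 4·3.195 = 102.7; c'Δl = 48.24; W sinα = -28.8
Slice 2: Δl = 2.5/cos(-2.4°) = 2.502 m; N'_2 = 247·cos(-2.4°) − 45·2.502 = 134.2; c'Δl = 37.78; W sinα = -10.3
Slice 3: Δl = 2.5/cos7.8° = 2.523 m; N'_3 = 317·cos7.8° − 64·2.523 = 152.6; c'Δl = 38.10; W sinα = 43.0
Slice 4: Δl = 2.8/cos19.0° = 2.961 m; N'_4 = 321·cos19.0° − 42·2.961 = 179.1; c'Δl = 44.72; W sinα = 104.5
Slice 5: Δl = 3.1/cos32.4° = 3.672 m; N'_5 = 271·cos32.4° − 37·3.672 = 93.0; c'Δl = 55.44; W sinα = 145.2
Slice 6: Δl = 2.9/cos48.6° = 4.385 m; N'_6 = 110·cos48.6° − 3·4.385 = 59.6; c'Δl = 66.22; W sinα = 82.5
Σc'Δl = 290.5 kN/m; ΣN' = 721.1 kN/m; ΣW sinα = 336.1 kN/m
Resisting = 290.5 + 721.1·tan31.9° = 290.5 + 448.9 = 739.4 kN/m
FS = 739.4 / 336.1 = 2.200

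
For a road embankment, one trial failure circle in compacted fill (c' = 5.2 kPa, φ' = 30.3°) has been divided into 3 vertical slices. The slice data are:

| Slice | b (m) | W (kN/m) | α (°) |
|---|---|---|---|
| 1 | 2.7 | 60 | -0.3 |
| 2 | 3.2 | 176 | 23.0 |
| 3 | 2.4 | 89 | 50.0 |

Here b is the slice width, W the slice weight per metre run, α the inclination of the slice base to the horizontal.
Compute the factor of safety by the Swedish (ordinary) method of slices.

Ordinary method of slices: FS = Σ[c'·Δl_i + (W_i cosα_i)·tanφ'] / Σ W_i sinα_i, with Δl_i = b_i / cosα_i.
Slice 1: Δl = 2.7/cos(-0.3°) = 2.700 m; N'_1 = 60·cos(-0.3°) = 60.0; c'Δl = 14.04; W sinα = -0.3
Slice 2: Δl = 3.2/cos23.0° = 3.476 m; N'_2 = 176·cos23.0° = 162.0; c'Δl = 18.08; W sinα = 68.8
Slice 3: Δl = 2.4/cos50.0° = 3.734 m; N'_3 = 89·cos50.0° = 57.2; c'Δl = 19.42; W sinα = 68.2
Σc'Δl = 51.5 kN/m; ΣN' = 279.2 kN/m; ΣW sinα = 136.6 kN/m
Resisting = 51.5 + 279.2·tan30.3° = 51.5 + 163.2 = 214.7 kN/m
FS = 214.7 / 136.6 = 1.571

FS = 1.57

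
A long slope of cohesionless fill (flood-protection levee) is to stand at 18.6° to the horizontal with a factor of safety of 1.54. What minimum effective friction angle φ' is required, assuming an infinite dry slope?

φ' = 27.4°

FS = tanφ'/tanβ ⇒ tanφ' = FS · tanβ = 1.54 · tan18.6° = 0.5183
φ' = arctan(0.5183) = 27.40°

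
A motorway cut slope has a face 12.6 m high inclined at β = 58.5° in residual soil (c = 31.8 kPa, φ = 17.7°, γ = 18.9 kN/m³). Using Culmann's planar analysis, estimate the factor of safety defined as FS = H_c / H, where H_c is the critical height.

H_c = (4c/γ) · sinβ cosφ / [1 − cos(β − φ)]
    = (4·31.8/18.9) · sin58.5°·cos17.7° / [1 − cos40.8°]
    = 6.730 · 0.8123 / 0.2430 = 22.50 m
FS = H_c / H = 22.50 / 12.6 = 1.785

FS = 1.79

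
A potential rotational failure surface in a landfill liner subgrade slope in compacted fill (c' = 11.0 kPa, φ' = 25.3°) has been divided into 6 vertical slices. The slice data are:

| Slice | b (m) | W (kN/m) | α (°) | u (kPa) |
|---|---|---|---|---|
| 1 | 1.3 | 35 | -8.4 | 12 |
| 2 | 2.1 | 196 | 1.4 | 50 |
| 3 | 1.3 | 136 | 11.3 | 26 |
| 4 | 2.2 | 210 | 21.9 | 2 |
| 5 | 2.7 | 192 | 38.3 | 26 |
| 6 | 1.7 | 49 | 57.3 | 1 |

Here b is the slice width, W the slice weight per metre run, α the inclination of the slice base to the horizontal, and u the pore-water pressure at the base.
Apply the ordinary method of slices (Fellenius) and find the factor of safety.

Ordinary method of slices: FS = Σ[c'·Δl_i + (W_i cosα_i − u_i·Δl_i)·tanφ'] / Σ W_i sinα_i, with Δl_i = b_i / cosα_i.
Slice 1: Δl = 1.3/cos(-8.4°) = 1.314 m; N'_1 = 35·cos(-8.4°) − 12·1.314 = 18.9; c'Δl = 14.46; W sinα = -5.1
Slice 2: Δl = 2.1/cos1.4° = 2.101 m; N'_2 = 196·cos1.4° − 50·2.101 = 90.9; c'Δl = 23.11; W sinα = 4.8
Slice 3: Δl = 1.3/cos11.3° = 1.326 m; N'_3 = 136·cos11.3° − 26·1.326 = 98.9; c'Δl = 14.58; W sinα = 26.6
Slice 4: Δl = 2.2/cos21.9° = 2.371 m; N'_4 = 210·cos21.9° − 2·2.371 = 190.1; c'Δl = 26.08; W sinα = 78.3
Slice 5: Δl = 2.7/cos38.3° = 3.440 m; N'_5 = 192·cos38.3° − 26·3.440 = 61.2; c'Δl = 37.85; W sinα = 119.0
Slice 6: Δl = 1.7/cos57.3° = 3.147 m; N'_6 = 49·cos57.3° − 1·3.147 = 23.3; c'Δl = 34.61; W sinα = 41.2
Σc'Δl = 150.7 kN/m; ΣN' = 483.3 kN/m; ΣW sinα = 264.9 kN/m
Resisting = 150.7 + 483.3·tan25.3° = 150.7 + 228.5 = 379.1 kN/m
FS = 379.1 / 264.9 = 1.431

FS = 1.43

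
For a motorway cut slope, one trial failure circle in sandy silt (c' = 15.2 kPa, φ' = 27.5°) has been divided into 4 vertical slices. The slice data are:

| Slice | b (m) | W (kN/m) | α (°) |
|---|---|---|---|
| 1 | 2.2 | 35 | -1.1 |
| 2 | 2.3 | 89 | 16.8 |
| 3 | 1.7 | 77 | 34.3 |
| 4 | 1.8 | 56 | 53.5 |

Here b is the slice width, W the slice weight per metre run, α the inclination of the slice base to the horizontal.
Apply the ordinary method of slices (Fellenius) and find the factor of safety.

Ordinary method of slices: FS = Σ[c'·Δl_i + (W_i cosα_i)·tanφ'] / Σ W_i sinα_i, with Δl_i = b_i / cosα_i.
Slice 1: Δl = 2.2/cos(-1.1°) = 2.200 m; N'_1 = 35·cos(-1.1°) = 35.0; c'Δl = 33.45; W sinα = -0.7
Slice 2: Δl = 2.3/cos16.8° = 2.403 m; N'_2 = 89·cos16.8° = 85.2; c'Δl = 36.52; W sinα = 25.7
Slice 3: Δl = 1.7/cos34.3° = 2.058 m; N'_3 = 77·cos34.3° = 63.6; c'Δl = 31.28; W sinα = 43.4
Slice 4: Δl = 1.8/cos53.5° = 3.026 m; N'_4 = 56·cos53.5° = 33.3; c'Δl = 46.00; W sinα = 45.0
Σc'Δl = 147.2 kN/m; ΣN' = 217.1 kN/m; ΣW sinα = 113.5 kN/m
Resisting = 147.2 + 217.1·tan27.5° = 147.2 + 113.0 = 260.3 kN/m
FS = 260.3 / 113.5 = 2.294

FS = 2.29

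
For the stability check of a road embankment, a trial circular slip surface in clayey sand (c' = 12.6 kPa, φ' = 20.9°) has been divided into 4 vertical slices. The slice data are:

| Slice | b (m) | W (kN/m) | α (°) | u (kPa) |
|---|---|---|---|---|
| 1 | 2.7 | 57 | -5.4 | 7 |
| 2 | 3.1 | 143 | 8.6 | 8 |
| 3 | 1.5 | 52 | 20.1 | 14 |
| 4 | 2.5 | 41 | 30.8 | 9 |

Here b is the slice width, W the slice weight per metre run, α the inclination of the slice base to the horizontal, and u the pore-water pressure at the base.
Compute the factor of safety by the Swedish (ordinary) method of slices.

Ordinary method of slices: FS = Σ[c'·Δl_i + (W_i cosα_i − u_i·Δl_i)·tanφ'] / Σ W_i sinα_i, with Δl_i = b_i / cosα_i.
Slice 1: Δl = 2.7/cos(-5.4°) = 2.712 m; N'_1 = 57·cos(-5.4°) − 7·2.712 = 37.8; c'Δl = 34.17; W sinα = -5.4
Slice 2: Δl = 3.1/cos8.6° = 3.135 m; N'_2 = 143·cos8.6° − 8·3.135 = 116.3; c'Δl = 39.50; W sinα = 21.4
Slice 3: Δl = 1.5/cos20.1° = 1.597 m; N'_3 = 52·cos20.1° − 14·1.597 = 26.5; c'Δl = 20.13; W sinα = 17.9
Slice 4: Δl = 2.5/cos30.8° = 2.910 m; N'_4 = 41·cos30.8° − 9·2.910 = 9.0; c'Δl = 36.67; W sinα = 21.0
Σc'Δl = 130.5 kN/m; ΣN' = 189.6 kN/m; ΣW sinα = 54.9 kN/m
Resisting = 130.5 + 189.6·tan20.9° = 130.5 + 72.4 = 202.9 kN/m
FS = 202.9 / 54.9 = 3.696

FS = 3.70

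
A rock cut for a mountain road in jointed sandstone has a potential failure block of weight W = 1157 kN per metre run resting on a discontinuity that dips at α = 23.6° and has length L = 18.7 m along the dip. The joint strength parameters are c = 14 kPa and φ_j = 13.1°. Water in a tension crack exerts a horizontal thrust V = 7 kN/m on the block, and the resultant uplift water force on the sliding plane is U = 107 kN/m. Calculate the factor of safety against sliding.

FS = 1.03

Resolving the block weight along and normal to the plane and applying the Mohr–Coulomb strength on the joint:
N' = W cosα − U − V sinα = 1157·cos23.6° − 107 − 7·sin23.6° = 950.4 kN/m
Driving force T = W sinα + V cosα = 1157·sin23.6° + 7·cos23.6° = 469.6 kN/m
Resisting force R = c·L + N'·tanφ_j = 14·18.7 + 950.4·tan13.1° = 261.8 + 221.2 = 483.0 kN/m
FS = R / T = 483.0 / 469.6 = 1.028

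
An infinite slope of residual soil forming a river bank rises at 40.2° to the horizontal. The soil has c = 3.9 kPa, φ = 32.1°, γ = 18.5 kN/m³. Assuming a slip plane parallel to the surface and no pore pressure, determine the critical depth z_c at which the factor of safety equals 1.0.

Setting FS = 1.00 in FS = [c + γz cos²β tanφ] / [γz sinβ cosβ] and solving for z:
z = c / [γ cosβ (FS·sinβ − cosβ·tanφ)]
  = 3.9 / [18.5·cos40.2°·(1.00·sin40.2° − cos40.2°·tan32.1°)]
  = 3.9 / [18.5·0.7638·(1.00·0.6455 − 0.7638·0.6273)]
  = 3.9 / 2.3503 = 1.659 m

z_c = 1.66 m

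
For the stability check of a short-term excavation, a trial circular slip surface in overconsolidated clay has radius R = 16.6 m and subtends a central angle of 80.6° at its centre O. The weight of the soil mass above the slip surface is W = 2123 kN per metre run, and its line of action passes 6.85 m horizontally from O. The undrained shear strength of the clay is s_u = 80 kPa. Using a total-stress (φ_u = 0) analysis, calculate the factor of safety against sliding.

FS = 2.13

Taking moments about the centre O, the resisting moment is provided by the undrained shear strength acting along the arc:
Arc length L_a = R·θ = 16.6·(80.6°·π/180) = 16.6·1.4067 = 23.35 m
M_R = s_u·L_a·R = 80·23.35·16.6 = 31011.2 kN·m/m
M_D = W·d = 2123·6.85 = 14542.5 kN·m/m
FS = M_R / M_D = 31011.2 / 14542.5 = 2.132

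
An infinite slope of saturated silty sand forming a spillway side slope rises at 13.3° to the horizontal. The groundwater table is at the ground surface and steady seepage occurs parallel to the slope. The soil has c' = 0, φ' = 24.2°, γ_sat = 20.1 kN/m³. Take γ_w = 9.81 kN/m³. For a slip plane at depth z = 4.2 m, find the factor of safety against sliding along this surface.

With seepage parallel to the slope and the water table at the surface, the effective normal stress on the slip plane uses the buoyant unit weight γ' = γ_sat − γ_w while the driving shear stress uses γ_sat:
FS = [c' + γ' z cos²β tanφ'] / [γ_sat z sinβ cosβ]
(For c' = 0 this reduces to FS = (γ'/γ_sat)·tanφ'/tanβ.)
γ' = 20.1 − 9.81 = 10.29 kN/m³
Numerator = 0.0 + 10.29·4.2·cos²13.3°·tan24.2° = 0.0 + 10.29·4.2·0.9471·0.4494 = 18.395 kPa
Denominator = 20.1·4.2·sin13.3°·cos13.3° = 20.1·4.2·0.2300·0.9732 = 18.900 kPa
FS = 18.395 / 18.900 = 0.973

FS = 0.97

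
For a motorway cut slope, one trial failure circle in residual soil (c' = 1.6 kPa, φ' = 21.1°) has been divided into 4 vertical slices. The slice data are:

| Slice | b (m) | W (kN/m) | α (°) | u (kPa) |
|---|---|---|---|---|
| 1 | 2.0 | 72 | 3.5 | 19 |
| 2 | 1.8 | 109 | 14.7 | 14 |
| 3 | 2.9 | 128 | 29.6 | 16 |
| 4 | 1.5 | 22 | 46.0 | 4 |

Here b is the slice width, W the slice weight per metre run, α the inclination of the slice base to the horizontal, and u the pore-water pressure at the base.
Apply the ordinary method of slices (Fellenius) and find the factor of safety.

FS = 0.75

Ordinary method of slices: FS = Σ[c'·Δl_i + (W_i cosα_i − u_i·Δl_i)·tanφ'] / Σ W_i sinα_i, with Δl_i = b_i / cosα_i.
Slice 1: Δl = 2.0/cos3.5° = 2.004 m; N'_1 = 72·cos3.5° − 19·2.004 = 33.8; c'Δl = 3.21; W sinα = 4.4
Slice 2: Δl = 1.8/cos14.7° = 1.861 m; N'_2 = 109·cos14.7° − 14·1.861 = 79.4; c'Δl = 2.98; W sinα = 27.7
Slice 3: Δl = 2.9/cos29.6° = 3.335 m; N'_3 = 128·cos29.6° − 16·3.335 = 57.9; c'Δl = 5.34; W sinα = 63.2
Slice 4: Δl = 1.5/cos46.0° = 2.159 m; N'_4 = 22·cos46.0° − 4·2.159 = 6.6; c'Δl = 3.45; W sinα = 15.8
Σc'Δl = 15.0 kN/m; ΣN' = 177.8 kN/m; ΣW sinα = 111.1 kN/m
Resisting = 15.0 + 177.8·tan21.1° = 15.0 + 68.6 = 83.6 kN/m
FS = 83.6 / 111.1 = 0.752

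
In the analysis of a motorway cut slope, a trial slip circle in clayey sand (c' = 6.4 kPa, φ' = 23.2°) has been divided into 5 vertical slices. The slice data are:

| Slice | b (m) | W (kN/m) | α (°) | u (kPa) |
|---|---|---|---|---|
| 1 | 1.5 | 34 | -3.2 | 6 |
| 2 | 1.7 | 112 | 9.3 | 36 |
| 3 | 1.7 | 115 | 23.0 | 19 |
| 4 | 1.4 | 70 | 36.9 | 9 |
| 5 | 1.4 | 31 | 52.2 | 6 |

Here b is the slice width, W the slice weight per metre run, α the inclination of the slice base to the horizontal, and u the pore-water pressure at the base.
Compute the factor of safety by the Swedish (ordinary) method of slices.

FS = 1.09

Ordinary method of slices: FS = Σ[c'·Δl_i + (W_i cosα_i − u_i·Δl_i)·tanφ'] / Σ W_i sinα_i, with Δl_i = b_i / cosα_i.
Slice 1: Δl = 1.5/cos(-3.2°) = 1.502 m; N'_1 = 34·cos(-3.2°) − 6·1.502 = 24.9; c'Δl = 9.61; W sinα = -1.9
Slice 2: Δl = 1.7/cos9.3° = 1.723 m; N'_2 = 112·cos9.3° − 36·1.723 = 48.5; c'Δl = 11.02; W sinα = 18.1
Slice 3: Δl = 1.7/cos23.0° = 1.847 m; N'_3 = 115·cos23.0° − 19·1.847 = 70.8; c'Δl = 11.82; W sinα = 44.9
Slice 4: Δl = 1.4/cos36.9° = 1.751 m; N'_4 = 70·cos36.9° − 9·1.751 = 40.2; c'Δl = 11.20; W sinα = 42.0
Slice 5: Δl = 1.4/cos52.2° = 2.284 m; N'_5 = 31·cos52.2° − 6·2.284 = 5.3; c'Δl = 14.62; W sinα = 24.5
Σc'Δl = 58.3 kN/m; ΣN' = 189.7 kN/m; ΣW sinα = 127.7 kN/m
Resisting = 58.3 + 189.7·tan23.2° = 58.3 + 81.3 = 139.6 kN/m
FS = 139.6 / 127.7 = 1.094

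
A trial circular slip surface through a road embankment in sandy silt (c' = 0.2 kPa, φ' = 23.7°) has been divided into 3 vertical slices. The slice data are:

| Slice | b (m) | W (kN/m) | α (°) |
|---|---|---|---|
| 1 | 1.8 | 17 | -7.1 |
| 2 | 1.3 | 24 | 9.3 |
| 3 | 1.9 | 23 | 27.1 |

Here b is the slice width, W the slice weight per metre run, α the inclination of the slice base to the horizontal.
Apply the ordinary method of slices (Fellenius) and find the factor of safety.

FS = 2.27

Ordinary method of slices: FS = Σ[c'·Δl_i + (W_i cosα_i)·tanφ'] / Σ W_i sinα_i, with Δl_i = b_i / cosα_i.
Slice 1: Δl = 1.8/cos(-7.1°) = 1.814 m; N'_1 = 17·cos(-7.1°) = 16.9; c'Δl = 0.36; W sinα = -2.1
Slice 2: Δl = 1.3/cos9.3° = 1.317 m; N'_2 = 24·cos9.3° = 23.7; c'Δl = 0.26; W sinα = 3.9
Slice 3: Δl = 1.9/cos27.1° = 2.134 m; N'_3 = 23·cos27.1° = 20.5; c'Δl = 0.43; W sinα = 10.5
Σc'Δl = 1.1 kN/m; ΣN' = 61.0 kN/m; ΣW sinα = 12.3 kN/m
Resisting = 1.1 + 61.0·tan23.7° = 1.1 + 26.8 = 27.8 kN/m
FS = 27.8 / 12.3 = 2.272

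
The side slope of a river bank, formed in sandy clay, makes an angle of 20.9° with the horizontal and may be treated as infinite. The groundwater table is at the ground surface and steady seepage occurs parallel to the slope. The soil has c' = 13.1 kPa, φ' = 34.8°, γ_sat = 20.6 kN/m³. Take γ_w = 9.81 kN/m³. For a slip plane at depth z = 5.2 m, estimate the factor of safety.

FS = 1.32

With seepage parallel to the slope and the water table at the surface, the effective normal stress on the slip plane uses the buoyant unit weight γ' = γ_sat − γ_w while the driving shear stress uses γ_sat:
FS = [c' + γ' z cos²β tanφ'] / [γ_sat z sinβ cosβ]
γ' = 20.6 − 9.81 = 10.79 kN/m³
Numerator = 13.1 + 10.79·5.2·cos²20.9°·tan34.8° = 13.1 + 10.79·5.2·0.8727·0.6950 = 47.133 kPa
Denominator = 20.6·5.2·sin20.9°·cos20.9° = 20.6·5.2·0.3567·0.9342 = 35.699 kPa
FS = 47.133 / 35.699 = 1.320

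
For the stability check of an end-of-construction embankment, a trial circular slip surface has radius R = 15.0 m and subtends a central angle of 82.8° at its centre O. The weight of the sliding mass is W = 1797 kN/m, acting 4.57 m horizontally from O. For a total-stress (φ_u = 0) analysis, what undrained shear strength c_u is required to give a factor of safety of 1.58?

c_u = 39.9 kPa

FS = c_u·L_a·R / (W·d), so c_u = FS·W·d / (L_a·R).
Arc length L_a = R·θ = 15.0·(82.8°·π/180) = 15.0·1.4451 = 21.68 m
c_u = 1.58·1797·4.57 / (21.68·15.0) = 12975.4 / 325.15 = 39.91 kPa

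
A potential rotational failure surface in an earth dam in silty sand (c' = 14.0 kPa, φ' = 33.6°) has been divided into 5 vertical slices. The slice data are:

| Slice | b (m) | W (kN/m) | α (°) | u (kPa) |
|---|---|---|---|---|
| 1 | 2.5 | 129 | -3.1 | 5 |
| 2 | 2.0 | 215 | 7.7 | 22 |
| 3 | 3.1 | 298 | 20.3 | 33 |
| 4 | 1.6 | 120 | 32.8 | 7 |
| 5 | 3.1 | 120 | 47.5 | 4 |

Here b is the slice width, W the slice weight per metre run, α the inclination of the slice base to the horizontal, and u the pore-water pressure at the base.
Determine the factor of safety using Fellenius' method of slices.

Ordinary method of slices: FS = Σ[c'·Δl_i + (W_i cosα_i − u_i·Δl_i)·tanφ'] / Σ W_i sinα_i, with Δl_i = b_i / cosα_i.
Slice 1: Δl = 2.5/cos(-3.1°) = 2.504 m; N'_1 = 129·cos(-3.1°) − 5·2.504 = 116.3; c'Δl = 35.05; W sinα = -7.0
Slice 2: Δl = 2.0/cos7.7° = 2.018 m; N'_2 = 215·cos7.7° − 22·2.018 = 168.7; c'Δl = 28.25; W sinα = 28.8
Slice 3: Δl = 3.1/cos20.3° = 3.305 m; N'_3 = 298·cos20.3° − 33·3.305 = 170.4; c'Δl = 46.27; W sinα = 103.4
Slice 4: Δl = 1.6/cos32.8° = 1.903 m; N'_4 = 120·cos32.8° − 7·1.903 = 87.5; c'Δl = 26.65; W sinα = 65.0
Slice 5: Δl = 3.1/cos47.5° = 4.589 m; N'_5 = 120·cos47.5° − 4·4.589 = 62.7; c'Δl = 64.24; W sinα = 88.5
Σc'Δl = 200.5 kN/m; ΣN' = 605.6 kN/m; ΣW sinα = 278.7 kN/m
Resisting = 200.5 + 605.6·tan33.6° = 200.5 + 402.4 = 602.8 kN/m
FS = 602.8 / 278.7 = 2.163

FS = 2.16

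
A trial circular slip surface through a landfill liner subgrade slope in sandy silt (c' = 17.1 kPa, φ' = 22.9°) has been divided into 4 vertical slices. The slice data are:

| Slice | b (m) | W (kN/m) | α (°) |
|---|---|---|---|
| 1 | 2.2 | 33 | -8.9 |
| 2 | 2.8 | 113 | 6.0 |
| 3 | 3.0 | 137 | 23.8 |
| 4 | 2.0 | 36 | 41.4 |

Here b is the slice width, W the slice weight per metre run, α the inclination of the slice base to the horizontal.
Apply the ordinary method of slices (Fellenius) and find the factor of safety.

FS = 3.65

Ordinary method of slices: FS = Σ[c'·Δl_i + (W_i cosα_i)·tanφ'] / Σ W_i sinα_i, with Δl_i = b_i / cosα_i.
Slice 1: Δl = 2.2/cos(-8.9°) = 2.227 m; N'_1 = 33·cos(-8.9°) = 32.6; c'Δl = 38.08; W sinα = -5.1
Slice 2: Δl = 2.8/cos6.0° = 2.815 m; N'_2 = 113·cos6.0° = 112.4; c'Δl = 48.14; W sinα = 11.8
Slice 3: Δl = 3.0/cos23.8° = 3.279 m; N'_3 = 137·cos23.8° = 125.3; c'Δl = 56.07; W sinα = 55.3
Slice 4: Δl = 2.0/cos41.4° = 2.666 m; N'_4 = 36·cos41.4° = 27.0; c'Δl = 45.59; W sinα = 23.8
Σc'Δl = 187.9 kN/m; ΣN' = 297.3 kN/m; ΣW sinα = 85.8 kN/m
Resisting = 187.9 + 297.3·tan22.9° = 187.9 + 125.6 = 313.5 kN/m
FS = 313.5 / 85.8 = 3.654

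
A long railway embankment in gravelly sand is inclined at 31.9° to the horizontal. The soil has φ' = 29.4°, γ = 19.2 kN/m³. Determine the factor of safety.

For a dry cohesionless infinite slope the factor of safety is FS = tanφ' / tanβ.
FS = tan29.4° / tan31.9° = 0.5635 / 0.6224 = 0.905

FS = 0.91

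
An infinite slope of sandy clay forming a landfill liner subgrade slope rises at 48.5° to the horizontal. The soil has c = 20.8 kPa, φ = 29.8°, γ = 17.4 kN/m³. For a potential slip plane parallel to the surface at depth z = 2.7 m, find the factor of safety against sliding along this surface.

FS = 1.40

For an infinite slope with a slip plane parallel to the surface (no pore pressure): FS = [c + γz cos²β tanφ] / [γz sinβ cosβ].
γz = 17.4·2.7 = 46.98 kN/m²
Numerator = 20.8 + 46.98·cos²48.5°·tan29.8° = 20.8 + 46.98·0.4391·0.5727 = 32.613 kPa
Denominator = 46.98·sin48.5°·cos48.5° = 46.98·0.7490·0.6626 = 23.315 kPa
FS = 32.613 / 23.315 = 1.399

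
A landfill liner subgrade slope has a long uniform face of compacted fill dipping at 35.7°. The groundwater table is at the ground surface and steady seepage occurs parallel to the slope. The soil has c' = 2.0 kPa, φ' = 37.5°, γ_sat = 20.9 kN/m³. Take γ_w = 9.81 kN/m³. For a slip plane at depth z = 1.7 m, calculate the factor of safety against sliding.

With seepage parallel to the slope and the water table at the surface, the effective normal stress on the slip plane uses the buoyant unit weight γ' = γ_sat − γ_w while the driving shear stress uses γ_sat:
FS = [c' + γ' z cos²β tanφ'] / [γ_sat z sinβ cosβ]
γ' = 20.9 − 9.81 = 11.09 kN/m³
Numerator = 2.0 + 11.09·1.7·cos²35.7°·tan37.5° = 2.0 + 11.09·1.7·0.6595·0.7673 = 11.540 kPa
Denominator = 20.9·1.7·sin35.7°·cos35.7° = 20.9·1.7·0.5835·0.8121 = 16.837 kPa
FS = 11.540 / 16.837 = 0.685

FS = 0.69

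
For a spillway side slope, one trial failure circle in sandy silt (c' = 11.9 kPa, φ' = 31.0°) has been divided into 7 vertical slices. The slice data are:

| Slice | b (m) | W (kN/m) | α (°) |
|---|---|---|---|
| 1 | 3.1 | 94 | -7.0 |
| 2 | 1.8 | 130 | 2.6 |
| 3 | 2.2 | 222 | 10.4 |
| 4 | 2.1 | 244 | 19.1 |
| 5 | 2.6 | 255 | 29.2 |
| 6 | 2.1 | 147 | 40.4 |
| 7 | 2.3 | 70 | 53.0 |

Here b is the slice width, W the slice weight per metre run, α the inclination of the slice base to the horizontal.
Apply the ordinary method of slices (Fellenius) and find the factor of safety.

Ordinary method of slices: FS = Σ[c'·Δl_i + (W_i cosα_i)·tanφ'] / Σ W_i sinα_i, with Δl_i = b_i / cosα_i.
Slice 1: Δl = 3.1/cos(-7.0°) = 3.123 m; N'_1 = 94·cos(-7.0°) = 93.3; c'Δl = 37.17; W sinα = -11.5
Slice 2: Δl = 1.8/cos2.6° = 1.802 m; N'_2 = 130·cos2.6° = 129.9; c'Δl = 21.44; W sinα = 5.9
Slice 3: Δl = 2.2/cos10.4° = 2.237 m; N'_3 = 222·cos10.4° = 218.4; c'Δl = 26.62; W sinα = 40.1
Slice 4: Δl = 2.1/cos19.1° = 2.222 m; N'_4 = 244·cos19.1° = 230.6; c'Δl = 26.45; W sinα = 79.8
Slice 5: Δl = 2.6/cos29.2° = 2.979 m; N'_5 = 255·cos29.2° = 222.6; c'Δl = 35.44; W sinα = 124.4
Slice 6: Δl = 2.1/cos40.4° = 2.758 m; N'_6 = 147·cos40.4° = 111.9; c'Δl = 32.82; W sinα = 95.3
Slice 7: Δl = 2.3/cos53.0° = 3.822 m; N'_7 = 70·cos53.0° = 42.1; c'Δl = 45.48; W sinα = 55.9
Σc'Δl = 225.4 kN/m; ΣN' = 1048.8 kN/m; ΣW sinα = 389.9 kN/m
Resisting = 225.4 + 1048.8·tan31.0° = 225.4 + 630.2 = 855.6 kN/m
FS = 855.6 / 389.9 = 2.194

FS = 2.19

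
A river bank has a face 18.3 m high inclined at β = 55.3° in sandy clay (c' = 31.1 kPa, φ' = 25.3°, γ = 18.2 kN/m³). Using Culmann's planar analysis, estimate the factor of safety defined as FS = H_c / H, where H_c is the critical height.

FS = 2.07

H_c = (4c'/γ) · sinβ cosφ' / [1 − cos(β − φ')]
    = (4·31.1/18.2) · sin55.3°·cos25.3° / [1 − cos30.0°]
    = 6.835 · 0.7433 / 0.1340 = 37.92 m
FS = H_c / H = 37.92 / 18.3 = 2.072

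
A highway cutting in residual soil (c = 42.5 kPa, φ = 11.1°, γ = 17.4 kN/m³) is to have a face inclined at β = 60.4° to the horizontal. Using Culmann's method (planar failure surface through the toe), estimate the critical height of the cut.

H_c = 23.96 m

Culmann's analysis gives the critical failure plane at α_cr = (β + φ)/2 = (60.4 + 11.1)/2 = 35.8°, and the critical height
H_c = (4c/γ) · sinβ cosφ / [1 − cos(β − φ)]
    = (4·42.5/17.4) · sin60.4°·cos11.1° / [1 − cos(49.3°)]
    = 9.770 · 0.8695·0.9813 / [1 − 0.6521]
    = 9.770 · 0.8532 / 0.3479
    = 23.96 m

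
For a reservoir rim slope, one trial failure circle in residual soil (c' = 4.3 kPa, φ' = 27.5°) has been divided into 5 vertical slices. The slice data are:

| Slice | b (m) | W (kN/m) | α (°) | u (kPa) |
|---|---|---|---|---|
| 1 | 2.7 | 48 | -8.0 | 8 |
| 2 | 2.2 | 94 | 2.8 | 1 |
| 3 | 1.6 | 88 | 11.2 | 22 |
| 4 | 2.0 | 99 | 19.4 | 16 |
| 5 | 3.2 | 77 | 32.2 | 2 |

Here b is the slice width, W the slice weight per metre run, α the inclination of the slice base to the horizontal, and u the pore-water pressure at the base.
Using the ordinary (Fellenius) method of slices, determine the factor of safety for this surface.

Ordinary method of slices: FS = Σ[c'·Δl_i + (W_i cosα_i − u_i·Δl_i)·tanφ'] / Σ W_i sinα_i, with Δl_i = b_i / cosα_i.
Slice 1: Δl = 2.7/cos(-8.0°) = 2.727 m; N'_1 = 48·cos(-8.0°) − 8·2.727 = 25.7; c'Δl = 11.72; W sinα = -6.7
Slice 2: Δl = 2.2/cos2.8° = 2.203 m; N'_2 = 94·cos2.8° − 1·2.203 = 91.7; c'Δl = 9.47; W sinα = 4.6
Slice 3: Δl = 1.6/cos11.2° = 1.631 m; N'_3 = 88·cos11.2° − 22·1.631 = 50.4; c'Δl = 7.01; W sinα = 17.1
Slice 4: Δl = 2.0/cos19.4° = 2.120 m; N'_4 = 99·cos19.4° − 16·2.120 = 59.5; c'Δl = 9.12; W sinα = 32.9
Slice 5: Δl = 3.2/cos32.2° = 3.782 m; N'_5 = 77·cos32.2° − 2·3.782 = 57.6; c'Δl = 16.26; W sinα = 41.0
Σc'Δl = 53.6 kN/m; ΣN' = 284.9 kN/m; ΣW sinα = 88.9 kN/m
Resisting = 53.6 + 284.9·tan27.5° = 53.6 + 148.3 = 201.9 kN/m
FS = 201.9 / 88.9 = 2.271

FS = 2.27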